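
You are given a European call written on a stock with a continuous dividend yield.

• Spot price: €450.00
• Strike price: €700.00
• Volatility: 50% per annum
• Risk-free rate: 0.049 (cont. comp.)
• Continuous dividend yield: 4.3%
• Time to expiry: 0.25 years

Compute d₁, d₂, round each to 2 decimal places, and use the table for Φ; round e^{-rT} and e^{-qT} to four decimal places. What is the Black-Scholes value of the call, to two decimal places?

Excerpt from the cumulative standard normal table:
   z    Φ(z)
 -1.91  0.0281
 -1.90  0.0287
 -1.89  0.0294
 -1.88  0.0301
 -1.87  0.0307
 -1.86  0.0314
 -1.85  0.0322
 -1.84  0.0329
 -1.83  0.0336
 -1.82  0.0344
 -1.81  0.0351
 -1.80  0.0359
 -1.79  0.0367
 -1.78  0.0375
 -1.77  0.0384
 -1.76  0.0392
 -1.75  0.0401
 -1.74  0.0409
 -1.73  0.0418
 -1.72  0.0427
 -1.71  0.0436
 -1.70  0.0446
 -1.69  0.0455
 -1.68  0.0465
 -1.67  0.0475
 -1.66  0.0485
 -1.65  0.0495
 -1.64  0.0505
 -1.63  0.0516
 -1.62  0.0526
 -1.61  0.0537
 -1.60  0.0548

€2.15

σ√T = 0.5 × 0.5000 = 0.2500
ln(S/K) + (r − q + σ²/2)T = ln(450/700) + (0.049 − 0.043 + 0.5²/2)·0.25 = -0.4418 + 0.0328 = -0.4091
d₁ = -0.4091 / 0.2500 = -1.6363 which rounds to -1.64
d₂ = d₁ − σ√T = -1.6363 − 0.2500 = -1.8863 which rounds to -1.89
exp(−qT) = exp(−0.043·0.25) = 0.9893;  exp(−rT) = exp(−0.049·0.25) = 0.9878
C = 450·0.9893·N(-1.64) − 700·0.9878·N(-1.89) = 450·0.9893·0.0505 − 700·0.9878·0.0294 = 22.4818 − 20.3289 = 2.1529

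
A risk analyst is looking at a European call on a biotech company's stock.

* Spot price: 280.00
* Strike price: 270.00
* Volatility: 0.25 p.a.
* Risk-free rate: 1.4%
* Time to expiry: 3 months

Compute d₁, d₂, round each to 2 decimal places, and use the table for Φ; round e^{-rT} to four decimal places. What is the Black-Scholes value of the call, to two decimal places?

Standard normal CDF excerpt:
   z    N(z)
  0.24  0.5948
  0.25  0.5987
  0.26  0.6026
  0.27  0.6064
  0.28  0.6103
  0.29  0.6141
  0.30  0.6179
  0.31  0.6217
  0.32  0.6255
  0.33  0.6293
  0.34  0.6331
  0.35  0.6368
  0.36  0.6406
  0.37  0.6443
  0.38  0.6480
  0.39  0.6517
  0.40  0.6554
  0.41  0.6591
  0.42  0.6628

σ√T = 0.25 × 0.5000 = 0.1250
d₁ = [ln(280/270) + (0.014 + 0.25²/2)·0.25] / 0.1250 = [0.0364 + 0.0113] / 0.1250 = 0.3814 → 0.38
d₂ = d₁ − σ√T = 0.3814 − 0.1250 = 0.2564 → 0.26
exp(−rT) = exp(−0.014·0.25) = 0.9965
C = 280·N(0.38) − 270·0.9965·N(0.26) = 280·0.6480 − 270·0.9965·0.6026 = 181.4400 − 162.1325 = 19.3075

19.31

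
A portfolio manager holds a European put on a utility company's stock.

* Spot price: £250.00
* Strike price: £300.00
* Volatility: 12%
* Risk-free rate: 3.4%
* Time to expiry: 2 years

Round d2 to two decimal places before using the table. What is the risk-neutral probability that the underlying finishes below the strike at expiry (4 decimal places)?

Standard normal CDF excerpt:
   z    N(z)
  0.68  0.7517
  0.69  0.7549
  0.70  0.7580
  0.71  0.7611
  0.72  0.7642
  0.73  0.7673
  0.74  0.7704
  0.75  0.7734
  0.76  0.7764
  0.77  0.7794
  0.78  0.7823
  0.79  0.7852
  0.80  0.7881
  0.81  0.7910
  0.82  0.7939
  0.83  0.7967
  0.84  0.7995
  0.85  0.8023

σ√T = 0.12·√2 = 0.1697
d₁ = [ln(250/300) + (0.034 + 0.12²/2)·2] / 0.1697 = [-0.1823 + 0.0824] / 0.1697 = -0.5888 ⇒ -0.59
d₂ = d₁ − σ√T = -0.5888 − 0.1697 = -0.7585 ⇒ -0.76
Pr(exercise) under Q = N(−d₂) = N(0.76) = 0.7764

0.7764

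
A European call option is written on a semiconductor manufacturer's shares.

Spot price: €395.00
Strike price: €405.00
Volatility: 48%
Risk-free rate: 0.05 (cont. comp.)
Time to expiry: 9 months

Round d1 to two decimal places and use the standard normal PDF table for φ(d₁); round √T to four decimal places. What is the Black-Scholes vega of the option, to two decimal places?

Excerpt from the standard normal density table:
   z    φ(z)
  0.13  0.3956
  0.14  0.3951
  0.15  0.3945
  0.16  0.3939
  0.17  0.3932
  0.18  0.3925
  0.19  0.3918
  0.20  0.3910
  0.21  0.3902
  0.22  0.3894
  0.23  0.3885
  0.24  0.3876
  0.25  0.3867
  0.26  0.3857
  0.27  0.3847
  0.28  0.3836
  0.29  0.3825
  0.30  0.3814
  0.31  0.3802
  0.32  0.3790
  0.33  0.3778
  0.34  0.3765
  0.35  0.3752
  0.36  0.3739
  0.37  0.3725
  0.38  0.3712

σ√T = 0.48 × 0.8660 = 0.4157
d₁ = [ln(395/405) + (0.05 + 0.48²/2)·0.75] / 0.4157 = [-0.0250 + 0.1239] / 0.4157 = 0.2379 → 0.24
√T = √0.75 = 0.8660
φ(d₁) = φ(0.24) = 0.3876
vega = S·φ(d₁)·√T = 395·0.3876·0.8660 = 132.5863

132.59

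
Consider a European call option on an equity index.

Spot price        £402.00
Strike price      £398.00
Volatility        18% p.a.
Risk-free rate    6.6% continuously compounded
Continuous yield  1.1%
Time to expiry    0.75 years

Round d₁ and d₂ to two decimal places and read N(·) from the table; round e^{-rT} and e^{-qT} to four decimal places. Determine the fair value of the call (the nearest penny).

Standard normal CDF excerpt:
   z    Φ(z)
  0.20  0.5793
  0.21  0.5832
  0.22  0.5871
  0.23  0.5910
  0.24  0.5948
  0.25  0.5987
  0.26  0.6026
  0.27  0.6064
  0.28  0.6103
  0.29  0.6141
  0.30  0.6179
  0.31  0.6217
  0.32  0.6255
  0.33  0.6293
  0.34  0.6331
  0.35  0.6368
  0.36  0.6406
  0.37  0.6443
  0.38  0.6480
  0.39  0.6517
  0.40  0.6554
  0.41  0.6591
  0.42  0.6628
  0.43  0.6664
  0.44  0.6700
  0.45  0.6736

σ√T = 0.18 × 0.8660 = 0.1559
d₁ = [ln(402/398) + (0.066 − 0.011 + 0.18²/2)·0.75] / 0.1559 = [0.0100 + 0.0534] / 0.1559 = 0.4067 ≈ 0.41
d₂ = d₁ − σ√T = 0.4067 − 0.1559 = 0.2508 ≈ 0.25
e^(−qT) = e^(−0.011·0.75) = 0.9918;  e^(−rT) = e^(−0.066·0.75) = 0.9517
C = 402·0.9918·N(0.41) − 398·0.9517·N(0.25) = 402·0.9918·0.6591 − 398·0.9517·0.5987 = 262.7855 − 226.7736 = 36.0120

£36.01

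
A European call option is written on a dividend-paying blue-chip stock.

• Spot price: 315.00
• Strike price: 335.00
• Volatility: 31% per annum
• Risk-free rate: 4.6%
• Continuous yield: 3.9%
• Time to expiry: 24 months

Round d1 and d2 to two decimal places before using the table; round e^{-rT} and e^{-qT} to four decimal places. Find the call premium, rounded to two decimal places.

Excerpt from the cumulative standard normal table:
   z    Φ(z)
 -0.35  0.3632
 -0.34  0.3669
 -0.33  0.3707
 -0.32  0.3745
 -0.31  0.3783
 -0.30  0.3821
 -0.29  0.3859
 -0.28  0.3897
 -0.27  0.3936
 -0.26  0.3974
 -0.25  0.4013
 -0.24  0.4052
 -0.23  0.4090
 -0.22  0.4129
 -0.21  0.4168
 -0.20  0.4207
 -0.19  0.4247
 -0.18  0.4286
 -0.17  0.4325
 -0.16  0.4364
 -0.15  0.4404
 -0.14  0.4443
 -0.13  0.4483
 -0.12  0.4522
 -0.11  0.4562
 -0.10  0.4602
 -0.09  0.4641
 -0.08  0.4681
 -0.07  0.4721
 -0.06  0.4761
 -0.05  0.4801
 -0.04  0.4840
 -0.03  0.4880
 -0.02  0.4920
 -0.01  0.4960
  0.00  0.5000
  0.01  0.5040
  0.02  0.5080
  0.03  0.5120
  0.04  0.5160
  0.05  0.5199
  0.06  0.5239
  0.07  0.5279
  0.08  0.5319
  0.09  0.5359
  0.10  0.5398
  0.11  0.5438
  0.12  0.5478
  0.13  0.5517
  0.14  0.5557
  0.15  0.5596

T = 2;  σ√T = 0.4384
ln(S/K) + (r − q + σ²/2)T = ln(315/335) + (0.046 − 0.039 + 0.31²/2)·2 = -0.0616 + 0.1101 = 0.0485
d₁ = 0.0485 / 0.4384 = 0.1107 which rounds to 0.11
d₂ = d₁ − σ√T = 0.1107 − 0.4384 = -0.3277 which rounds to -0.33
exp(−qT) = exp(−0.039·2) = 0.9250;  exp(−rT) = exp(−0.046·2) = 0.9121
C = 315·0.9250·N(0.11) − 335·0.9121·N(-0.33) = 315·0.9250·0.5438 − 335·0.9121·0.3707 = 158.4497 − 113.2687 = 45.1810

45.18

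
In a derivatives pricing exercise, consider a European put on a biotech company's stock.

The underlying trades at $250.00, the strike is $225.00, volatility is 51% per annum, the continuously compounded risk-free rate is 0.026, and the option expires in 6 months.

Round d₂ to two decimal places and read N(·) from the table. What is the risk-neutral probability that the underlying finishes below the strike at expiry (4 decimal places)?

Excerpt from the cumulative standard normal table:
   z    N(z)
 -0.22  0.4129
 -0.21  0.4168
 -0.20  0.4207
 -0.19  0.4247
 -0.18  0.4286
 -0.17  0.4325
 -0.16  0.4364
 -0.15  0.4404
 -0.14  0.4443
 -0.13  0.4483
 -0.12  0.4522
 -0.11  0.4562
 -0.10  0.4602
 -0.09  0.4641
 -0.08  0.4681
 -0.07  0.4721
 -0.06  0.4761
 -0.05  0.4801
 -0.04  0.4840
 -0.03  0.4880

T = 0.5;  σ√T = 0.3606
d₁ = [ln(250/225) + (0.026 + 0.51²/2)·0.5] / 0.3606 = [0.1054 + 0.0780] / 0.3606 = 0.5085 which rounds to 0.51
d₂ = d₁ − σ√T = 0.5085 − 0.3606 = 0.1479 which rounds to 0.15
Risk-neutral Pr[S_T < K] = N(−d₂) = N(-0.15) = 0.4404

0.4404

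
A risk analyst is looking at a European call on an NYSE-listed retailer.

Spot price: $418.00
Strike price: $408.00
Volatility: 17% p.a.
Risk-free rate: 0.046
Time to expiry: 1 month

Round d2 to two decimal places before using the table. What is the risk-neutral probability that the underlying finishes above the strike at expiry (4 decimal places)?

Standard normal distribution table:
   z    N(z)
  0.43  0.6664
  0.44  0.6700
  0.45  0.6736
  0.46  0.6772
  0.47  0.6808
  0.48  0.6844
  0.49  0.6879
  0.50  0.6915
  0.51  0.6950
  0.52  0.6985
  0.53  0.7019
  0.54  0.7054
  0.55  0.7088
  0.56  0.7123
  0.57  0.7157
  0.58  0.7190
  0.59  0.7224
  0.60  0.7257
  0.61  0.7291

T = 0.08333;  σ√T = 0.0491
d₁ = [ln(418/408) + (0.046 + ½·0.17²)·0.08333] / (σ√T) = (0.0242 + 0.0050) / 0.0491 = 0.5961 ⇒ 0.60
d₂ = 0.5961 − 0.0491 = 0.5470 ⇒ 0.55
Risk-neutral Pr[S_T > K] = N(d₂) = N(0.55) = 0.7088

0.7088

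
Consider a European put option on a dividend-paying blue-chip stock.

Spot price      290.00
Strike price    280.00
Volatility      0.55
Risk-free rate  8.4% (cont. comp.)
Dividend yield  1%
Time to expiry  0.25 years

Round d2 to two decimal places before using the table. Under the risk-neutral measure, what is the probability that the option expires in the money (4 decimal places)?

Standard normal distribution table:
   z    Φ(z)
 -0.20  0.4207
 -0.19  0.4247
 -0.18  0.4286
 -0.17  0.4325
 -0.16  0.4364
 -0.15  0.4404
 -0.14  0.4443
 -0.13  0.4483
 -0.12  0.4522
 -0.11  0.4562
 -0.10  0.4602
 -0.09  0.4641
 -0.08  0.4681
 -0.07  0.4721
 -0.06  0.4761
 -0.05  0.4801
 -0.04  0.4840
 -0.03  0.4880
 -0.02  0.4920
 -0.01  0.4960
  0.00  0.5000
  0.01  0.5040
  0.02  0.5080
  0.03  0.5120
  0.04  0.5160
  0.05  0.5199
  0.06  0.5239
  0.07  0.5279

T = 0.25;  σ√T = 0.2750
ln(S/K) + (r − q + σ²/2)T = ln(290/280) + (0.084 − 0.01 + 0.55²/2)·0.25 = 0.0351 + 0.0563 = 0.0914
d₁ = 0.0914 / 0.2750 = 0.3324 → 0.33
d₂ = d₁ − σ√T = 0.3324 − 0.2750 = 0.0574 → 0.06
Pr(exercise) under Q = N(−d₂) = N(-0.06) = 0.4761

0.4761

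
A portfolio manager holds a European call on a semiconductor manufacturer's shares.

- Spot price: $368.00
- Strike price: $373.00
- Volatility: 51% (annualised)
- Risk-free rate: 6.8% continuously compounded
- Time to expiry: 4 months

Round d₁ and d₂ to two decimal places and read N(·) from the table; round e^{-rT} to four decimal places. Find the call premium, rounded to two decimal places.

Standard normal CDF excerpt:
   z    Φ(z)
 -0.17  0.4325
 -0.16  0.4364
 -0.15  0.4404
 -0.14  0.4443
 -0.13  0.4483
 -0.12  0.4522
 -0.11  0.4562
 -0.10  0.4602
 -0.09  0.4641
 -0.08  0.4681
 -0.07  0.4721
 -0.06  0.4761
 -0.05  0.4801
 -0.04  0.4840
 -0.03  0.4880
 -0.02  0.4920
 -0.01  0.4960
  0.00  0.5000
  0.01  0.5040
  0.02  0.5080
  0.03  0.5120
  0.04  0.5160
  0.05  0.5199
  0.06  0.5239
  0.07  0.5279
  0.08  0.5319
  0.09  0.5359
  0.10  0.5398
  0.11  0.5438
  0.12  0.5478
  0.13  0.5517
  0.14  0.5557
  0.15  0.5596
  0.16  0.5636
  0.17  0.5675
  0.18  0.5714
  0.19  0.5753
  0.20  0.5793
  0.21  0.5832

σ√T = 0.51 × 0.5774 = 0.2944
ln(S/K) + (r + σ²/2)T = ln(368/373) + (0.068 + 0.51²/2)·0.3333 = -0.0135 + 0.0660 = 0.0525
d₁ = 0.0525 / 0.2944 = 0.1784 ⇒ 0.18
d₂ = d₁ − σ√T = 0.1784 − 0.2944 = -0.1161 ⇒ -0.12
e^(−rT) = e^(−0.068·0.3333) = 0.9776
N(d₁) = N(0.18) = 0.5714;  N(d₂) = N(-0.12) = 0.4522
C = 368·0.5714 − 373·0.9776·0.4522 = 210.2752 − 164.8924 = 45.3828

$45.38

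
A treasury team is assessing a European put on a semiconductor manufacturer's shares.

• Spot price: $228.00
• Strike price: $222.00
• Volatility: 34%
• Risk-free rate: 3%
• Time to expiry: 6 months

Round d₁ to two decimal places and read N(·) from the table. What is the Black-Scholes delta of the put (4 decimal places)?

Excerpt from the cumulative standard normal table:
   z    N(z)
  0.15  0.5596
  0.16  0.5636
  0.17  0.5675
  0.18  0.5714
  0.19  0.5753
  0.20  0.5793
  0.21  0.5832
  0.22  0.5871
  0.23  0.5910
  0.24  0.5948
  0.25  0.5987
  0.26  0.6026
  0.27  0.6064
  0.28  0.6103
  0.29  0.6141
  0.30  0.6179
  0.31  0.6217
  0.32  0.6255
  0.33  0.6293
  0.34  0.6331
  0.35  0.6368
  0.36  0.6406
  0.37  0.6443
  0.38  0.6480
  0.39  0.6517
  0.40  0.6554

-0.3859

σ√T = 0.34 × 0.7071 = 0.2404
d₁ = [ln(228/222) + (0.03 + 0.34²/2)·0.5] / 0.2404 = [0.0267 + 0.0439] / 0.2404 = 0.2935 ⇒ 0.29
N(d₁) = N(0.29) = 0.6141
Δ_put = N(d₁) − 1 = 0.6141 − 1 = -0.3859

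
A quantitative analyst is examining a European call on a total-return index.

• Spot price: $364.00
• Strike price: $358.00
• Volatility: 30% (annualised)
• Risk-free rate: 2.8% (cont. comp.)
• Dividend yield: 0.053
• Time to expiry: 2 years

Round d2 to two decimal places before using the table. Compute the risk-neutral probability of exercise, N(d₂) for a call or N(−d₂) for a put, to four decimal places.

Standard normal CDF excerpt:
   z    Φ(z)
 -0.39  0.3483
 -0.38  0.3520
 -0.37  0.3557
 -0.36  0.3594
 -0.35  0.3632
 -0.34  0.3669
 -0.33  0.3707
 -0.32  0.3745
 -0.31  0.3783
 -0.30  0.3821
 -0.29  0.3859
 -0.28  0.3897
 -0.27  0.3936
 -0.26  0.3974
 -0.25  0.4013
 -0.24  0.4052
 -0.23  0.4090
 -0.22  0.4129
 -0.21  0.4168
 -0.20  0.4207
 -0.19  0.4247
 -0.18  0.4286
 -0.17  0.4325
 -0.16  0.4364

σ√T = 0.3·√2 = 0.4243
d₁ = [ln(364/358) + (0.028 − 0.053 + 0.3²/2)·2] / 0.4243 = [0.0166 + 0.0400] / 0.4243 = 0.1335 → 0.13
d₂ = d₁ − σ√T = 0.1335 − 0.4243 = -0.2908 → -0.29
Pr(exercise) under Q = N(d₂) = 0.3859

0.3859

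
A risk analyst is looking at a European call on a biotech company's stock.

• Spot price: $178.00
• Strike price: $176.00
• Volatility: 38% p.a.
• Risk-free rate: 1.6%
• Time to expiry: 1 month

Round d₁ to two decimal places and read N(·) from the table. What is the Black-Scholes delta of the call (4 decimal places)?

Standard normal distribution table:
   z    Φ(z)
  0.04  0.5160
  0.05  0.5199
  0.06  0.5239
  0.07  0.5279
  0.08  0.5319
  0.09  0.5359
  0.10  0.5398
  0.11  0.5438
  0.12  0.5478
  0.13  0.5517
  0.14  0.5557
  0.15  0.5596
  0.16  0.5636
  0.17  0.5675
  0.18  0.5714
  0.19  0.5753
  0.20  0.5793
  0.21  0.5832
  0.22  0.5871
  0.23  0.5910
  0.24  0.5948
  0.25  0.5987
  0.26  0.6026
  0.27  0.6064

0.5675

σ√T = 0.38·√0.08333 = 0.1097
d₁ = [ln(178/176) + (0.016 + 0.38²/2)·0.08333] / 0.1097 = [0.0113 + 0.0073] / 0.1097 = 0.1700 → 0.17
N(d₁) = N(0.17) = 0.5675
Δ_call = N(d₁) = 0.5675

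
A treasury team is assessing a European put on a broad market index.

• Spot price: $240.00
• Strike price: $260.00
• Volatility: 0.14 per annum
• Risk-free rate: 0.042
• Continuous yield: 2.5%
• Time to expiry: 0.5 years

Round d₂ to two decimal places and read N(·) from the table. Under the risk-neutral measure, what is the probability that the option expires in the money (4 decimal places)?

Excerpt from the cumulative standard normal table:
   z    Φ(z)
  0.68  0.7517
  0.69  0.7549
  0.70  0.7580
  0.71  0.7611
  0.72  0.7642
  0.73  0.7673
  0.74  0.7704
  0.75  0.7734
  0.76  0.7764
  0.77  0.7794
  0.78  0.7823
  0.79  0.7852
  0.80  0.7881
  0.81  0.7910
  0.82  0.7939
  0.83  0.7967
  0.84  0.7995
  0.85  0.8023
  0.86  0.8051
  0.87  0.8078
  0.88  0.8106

σ√T = 0.14 × 0.7071 = 0.0990
d₁ = [ln(240/260) + (0.042 − 0.025 + ½·0.14²)·0.5] / (σ√T) = (-0.0800 + 0.0134) / 0.0990 = -0.6732 → -0.67
d₂ = -0.6732 − 0.0990 = -0.7722 → -0.77
Pr(exercise) under Q = N(−d₂) = N(0.77) = 0.7794

0.7794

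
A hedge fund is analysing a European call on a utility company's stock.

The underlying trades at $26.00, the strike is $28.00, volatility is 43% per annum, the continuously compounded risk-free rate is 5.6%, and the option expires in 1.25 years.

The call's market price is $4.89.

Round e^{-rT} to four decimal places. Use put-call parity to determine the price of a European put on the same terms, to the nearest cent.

$5.00

e^(−rT) = e^(−0.056·1.25) = 0.9324
Put-call parity: C − P = S − K·e^(−rT) = 26 − 28·0.9324 = 26 − 26.1072 = -0.1072
P = C − (C − P) = 4.89 − (-0.1072) = 4.9972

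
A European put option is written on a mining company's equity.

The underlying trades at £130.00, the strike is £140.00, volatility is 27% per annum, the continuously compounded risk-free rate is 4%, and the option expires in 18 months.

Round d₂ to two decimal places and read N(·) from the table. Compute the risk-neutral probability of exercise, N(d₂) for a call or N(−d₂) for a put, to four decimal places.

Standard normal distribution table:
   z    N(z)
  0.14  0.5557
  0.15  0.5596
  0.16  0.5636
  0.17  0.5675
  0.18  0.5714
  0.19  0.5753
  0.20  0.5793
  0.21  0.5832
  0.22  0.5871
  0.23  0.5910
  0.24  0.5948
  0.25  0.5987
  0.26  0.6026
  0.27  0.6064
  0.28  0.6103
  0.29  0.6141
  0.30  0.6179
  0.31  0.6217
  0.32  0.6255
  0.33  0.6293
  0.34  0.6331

σ√T = 0.27 × 1.2247 = 0.3307
d₁ = [ln(130/140) + (0.04 + 0.27²/2)·1.5] / 0.3307 = [-0.0741 + 0.1147] / 0.3307 = 0.1227 which rounds to 0.12
d₂ = d₁ − σ√T = 0.1227 − 0.3307 = -0.2080 which rounds to -0.21
Pr(exercise) under Q = N(−d₂) = N(0.21) = 0.5832

0.5832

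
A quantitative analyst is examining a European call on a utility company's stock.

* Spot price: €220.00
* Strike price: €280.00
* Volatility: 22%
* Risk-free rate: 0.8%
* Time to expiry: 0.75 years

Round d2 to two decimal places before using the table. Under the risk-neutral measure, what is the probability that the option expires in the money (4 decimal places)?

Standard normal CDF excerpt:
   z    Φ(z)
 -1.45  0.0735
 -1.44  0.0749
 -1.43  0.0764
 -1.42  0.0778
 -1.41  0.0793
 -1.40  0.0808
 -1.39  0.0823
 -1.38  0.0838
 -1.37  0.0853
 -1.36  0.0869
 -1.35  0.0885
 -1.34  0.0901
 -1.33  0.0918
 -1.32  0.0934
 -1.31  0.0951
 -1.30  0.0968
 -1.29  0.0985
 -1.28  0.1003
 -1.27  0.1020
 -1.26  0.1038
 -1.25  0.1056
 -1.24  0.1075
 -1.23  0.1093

0.0918

T = 0.75;  σ√T = 0.1905
d₁ = [ln(220/280) + (0.008 + 0.22²/2)·0.75] / 0.1905 = [-0.2412 + 0.0241] / 0.1905 = -1.1390 ⇒ -1.14
d₂ = d₁ − σ√T = -1.1390 − 0.1905 = -1.3295 ⇒ -1.33
Risk-neutral Pr[S_T > K] = N(d₂) = N(-1.33) = 0.0918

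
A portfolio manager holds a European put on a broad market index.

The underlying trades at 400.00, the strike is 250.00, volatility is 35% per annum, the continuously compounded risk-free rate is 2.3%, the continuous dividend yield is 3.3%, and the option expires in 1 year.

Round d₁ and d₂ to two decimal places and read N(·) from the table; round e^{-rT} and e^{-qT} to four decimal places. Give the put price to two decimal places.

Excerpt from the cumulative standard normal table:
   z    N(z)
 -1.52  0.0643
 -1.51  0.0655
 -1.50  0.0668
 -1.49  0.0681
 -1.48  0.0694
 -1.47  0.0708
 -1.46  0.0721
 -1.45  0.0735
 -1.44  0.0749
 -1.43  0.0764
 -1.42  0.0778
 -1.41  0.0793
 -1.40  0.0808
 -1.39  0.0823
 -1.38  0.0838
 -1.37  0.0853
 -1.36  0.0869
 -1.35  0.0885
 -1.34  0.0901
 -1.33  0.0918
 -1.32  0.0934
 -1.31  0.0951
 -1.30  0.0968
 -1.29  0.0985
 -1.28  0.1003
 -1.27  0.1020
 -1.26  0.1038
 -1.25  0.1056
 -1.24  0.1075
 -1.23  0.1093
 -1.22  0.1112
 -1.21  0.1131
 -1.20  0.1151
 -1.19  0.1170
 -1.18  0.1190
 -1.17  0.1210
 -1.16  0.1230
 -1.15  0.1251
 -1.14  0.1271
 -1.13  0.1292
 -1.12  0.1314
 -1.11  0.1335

4.70

T = 1;  σ√T = 0.3500
d₁ = [ln(400/250) + (0.023 − 0.033 + ½·0.35²)·1] / (σ√T) = (0.4700 + 0.0512) / 0.3500 = 1.4893 ≈ 1.49
d₂ = 1.4893 − 0.3500 = 1.1393 ≈ 1.14
e^(−qT) = e^(−0.033·1) = 0.9675;  e^(−rT) = e^(−0.023·1) = 0.9773
N(−d₂) = N(-1.14) = 0.1271;  N(−d₁) = N(-1.49) = 0.0681
P = 250·0.9773·0.1271 − 400·0.9675·0.0681 = 31.0537 − 26.3547 = 4.6990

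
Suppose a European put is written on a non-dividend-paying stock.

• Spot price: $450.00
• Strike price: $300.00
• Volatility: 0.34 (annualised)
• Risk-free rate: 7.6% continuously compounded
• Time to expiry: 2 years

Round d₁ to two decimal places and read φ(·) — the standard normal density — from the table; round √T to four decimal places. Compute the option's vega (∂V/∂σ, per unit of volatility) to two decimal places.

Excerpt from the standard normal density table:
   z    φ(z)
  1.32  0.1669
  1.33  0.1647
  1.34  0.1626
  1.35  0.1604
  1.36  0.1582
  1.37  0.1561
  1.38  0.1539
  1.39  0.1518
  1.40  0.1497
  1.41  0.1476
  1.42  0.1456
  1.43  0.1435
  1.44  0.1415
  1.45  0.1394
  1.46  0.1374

95.27

σ√T = 0.34 × 1.4142 = 0.4808
ln(S/K) + (r + σ²/2)T = ln(450/300) + (0.076 + 0.34²/2)·2 = 0.4055 + 0.2676 = 0.6731
d₁ = 0.6731 / 0.4808 = 1.3998 → 1.40
√T = √2 = 1.4142
φ(d₁) = φ(1.40) = 0.1497
vega = S·φ(d₁)·√T = 450·0.1497·1.4142 = 95.2676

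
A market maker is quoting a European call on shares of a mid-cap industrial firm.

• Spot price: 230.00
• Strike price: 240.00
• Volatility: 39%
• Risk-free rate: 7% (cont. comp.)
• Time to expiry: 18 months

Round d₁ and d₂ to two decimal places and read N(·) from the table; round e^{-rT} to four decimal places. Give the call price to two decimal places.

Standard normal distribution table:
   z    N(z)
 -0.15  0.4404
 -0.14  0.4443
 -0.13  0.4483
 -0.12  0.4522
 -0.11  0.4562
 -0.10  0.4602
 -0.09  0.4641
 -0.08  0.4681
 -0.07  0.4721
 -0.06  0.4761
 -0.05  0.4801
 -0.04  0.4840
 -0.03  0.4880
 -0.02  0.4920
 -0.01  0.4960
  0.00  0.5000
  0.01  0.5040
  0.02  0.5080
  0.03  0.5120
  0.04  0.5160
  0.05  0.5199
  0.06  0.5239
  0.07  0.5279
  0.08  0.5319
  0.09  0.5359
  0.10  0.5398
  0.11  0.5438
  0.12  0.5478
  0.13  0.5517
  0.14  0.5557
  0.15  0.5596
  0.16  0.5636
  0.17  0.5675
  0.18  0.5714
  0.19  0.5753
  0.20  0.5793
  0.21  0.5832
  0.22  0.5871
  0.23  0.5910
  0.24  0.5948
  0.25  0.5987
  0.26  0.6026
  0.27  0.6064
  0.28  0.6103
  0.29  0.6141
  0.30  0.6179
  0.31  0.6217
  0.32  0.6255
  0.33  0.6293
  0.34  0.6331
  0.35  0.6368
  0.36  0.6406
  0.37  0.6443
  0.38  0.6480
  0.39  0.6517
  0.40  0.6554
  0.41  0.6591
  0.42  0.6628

T = 1.5;  σ√T = 0.4777
d₁ = [ln(230/240) + (0.07 + ½·0.39²)·1.5] / (σ√T) = (-0.0426 + 0.2191) / 0.4777 = 0.3695 which rounds to 0.37
d₂ = 0.3695 − 0.4777 = -0.1081 which rounds to -0.11
e^(−rT) = e^(−0.07·1.5) = 0.9003
N(d₁) = N(0.37) = 0.6443;  N(d₂) = N(-0.11) = 0.4562
C = 230·0.6443 − 240·0.9003·0.4562 = 148.1890 − 98.5720 = 49.6170

49.62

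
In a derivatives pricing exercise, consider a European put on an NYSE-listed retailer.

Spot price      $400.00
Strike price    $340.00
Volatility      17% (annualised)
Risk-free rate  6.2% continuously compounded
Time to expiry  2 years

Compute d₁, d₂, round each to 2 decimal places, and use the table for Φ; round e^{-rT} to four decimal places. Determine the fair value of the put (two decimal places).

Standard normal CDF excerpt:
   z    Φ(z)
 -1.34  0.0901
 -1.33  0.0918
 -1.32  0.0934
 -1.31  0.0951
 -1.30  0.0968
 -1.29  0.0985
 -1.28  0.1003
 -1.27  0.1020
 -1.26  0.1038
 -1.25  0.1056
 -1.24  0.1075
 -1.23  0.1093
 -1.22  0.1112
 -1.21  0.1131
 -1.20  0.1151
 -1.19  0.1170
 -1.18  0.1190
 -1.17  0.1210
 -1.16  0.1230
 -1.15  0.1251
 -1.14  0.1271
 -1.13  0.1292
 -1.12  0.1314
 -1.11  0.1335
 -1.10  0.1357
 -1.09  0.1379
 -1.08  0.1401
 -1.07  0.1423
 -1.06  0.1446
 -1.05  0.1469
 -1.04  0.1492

$4.70

T = 2;  σ√T = 0.2404
d₁ = [ln(400/340) + (0.062 + ½·0.17²)·2] / (σ√T) = (0.1625 + 0.1529) / 0.2404 = 1.3120 → 1.31
d₂ = 1.3120 − 0.2404 = 1.0716 → 1.07
exp(−rT) = exp(−0.062·2) = 0.8834
N(−d₂) = N(-1.07) = 0.1423;  N(−d₁) = N(-1.31) = 0.0951
P = 340·0.8834·0.1423 − 400·0.0951 = 42.7407 − 38.0400 = 4.7007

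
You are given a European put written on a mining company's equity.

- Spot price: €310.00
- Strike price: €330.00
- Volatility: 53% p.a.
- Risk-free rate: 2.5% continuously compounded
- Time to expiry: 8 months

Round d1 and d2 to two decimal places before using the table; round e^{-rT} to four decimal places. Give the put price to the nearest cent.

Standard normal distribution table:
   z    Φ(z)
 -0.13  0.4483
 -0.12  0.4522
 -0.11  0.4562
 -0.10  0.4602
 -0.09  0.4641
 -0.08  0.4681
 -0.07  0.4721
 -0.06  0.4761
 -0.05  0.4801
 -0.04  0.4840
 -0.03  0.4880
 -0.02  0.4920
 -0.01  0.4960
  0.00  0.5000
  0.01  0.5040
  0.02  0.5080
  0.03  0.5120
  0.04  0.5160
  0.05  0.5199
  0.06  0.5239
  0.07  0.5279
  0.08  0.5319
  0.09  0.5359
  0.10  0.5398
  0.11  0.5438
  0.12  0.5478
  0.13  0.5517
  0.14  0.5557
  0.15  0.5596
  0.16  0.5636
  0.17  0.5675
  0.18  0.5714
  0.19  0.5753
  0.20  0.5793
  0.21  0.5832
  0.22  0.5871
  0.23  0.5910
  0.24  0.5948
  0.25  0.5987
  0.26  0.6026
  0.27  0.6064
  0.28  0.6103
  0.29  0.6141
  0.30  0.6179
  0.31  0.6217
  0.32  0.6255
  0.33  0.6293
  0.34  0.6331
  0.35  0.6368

σ√T = 0.53 × 0.8165 = 0.4327
d₁ = [ln(310/330) + (0.025 + 0.53²/2)·0.6667] / 0.4327 = [-0.0625 + 0.1103] / 0.4327 = 0.1104 ≈ 0.11
d₂ = d₁ − σ√T = 0.1104 − 0.4327 = -0.3223 ≈ -0.32
e^(−rT) = e^(−0.025·0.6667) = 0.9835
N(−d₂) = N(0.32) = 0.6255;  N(−d₁) = N(-0.11) = 0.4562
P = 330·0.9835·0.6255 − 310·0.4562 = 203.0092 − 141.4220 = 61.5872

€61.59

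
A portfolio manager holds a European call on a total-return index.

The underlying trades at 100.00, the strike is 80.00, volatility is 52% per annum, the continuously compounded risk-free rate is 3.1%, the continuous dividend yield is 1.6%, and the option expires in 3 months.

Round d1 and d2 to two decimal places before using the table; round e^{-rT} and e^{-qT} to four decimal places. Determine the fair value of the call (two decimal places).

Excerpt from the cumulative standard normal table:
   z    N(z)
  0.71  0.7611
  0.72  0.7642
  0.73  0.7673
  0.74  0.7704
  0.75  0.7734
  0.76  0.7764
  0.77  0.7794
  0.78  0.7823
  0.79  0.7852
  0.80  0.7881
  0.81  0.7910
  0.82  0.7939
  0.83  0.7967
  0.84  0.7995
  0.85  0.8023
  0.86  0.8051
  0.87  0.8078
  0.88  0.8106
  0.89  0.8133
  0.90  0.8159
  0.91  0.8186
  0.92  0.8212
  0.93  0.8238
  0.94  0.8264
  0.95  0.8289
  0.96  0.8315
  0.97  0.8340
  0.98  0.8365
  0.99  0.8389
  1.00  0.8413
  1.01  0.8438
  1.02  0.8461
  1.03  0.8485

22.64

σ√T = 0.52·√0.25 = 0.2600
d₁ = [ln(100/80) + (0.031 − 0.016 + ½·0.52²)·0.25] / (σ√T) = (0.2231 + 0.0376) / 0.2600 = 1.0027 which rounds to 1.00
d₂ = 1.0027 − 0.2600 = 0.7427 which rounds to 0.74
e^(−qT) = e^(−0.016·0.25) = 0.9960;  e^(−rT) = e^(−0.031·0.25) = 0.9923
N(d₁) = N(1.00) = 0.8413;  N(d₂) = N(0.74) = 0.7704
C = 100·0.9960·0.8413 − 80·0.9923·0.7704 = 83.7935 − 61.1574 = 22.6360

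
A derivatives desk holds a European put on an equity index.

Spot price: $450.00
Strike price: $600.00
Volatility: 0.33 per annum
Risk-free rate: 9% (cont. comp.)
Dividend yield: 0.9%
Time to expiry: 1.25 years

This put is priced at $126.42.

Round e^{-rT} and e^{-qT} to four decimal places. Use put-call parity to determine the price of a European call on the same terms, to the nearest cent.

e^(−qT) = e^(−0.009·1.25) = 0.9888;  e^(−rT) = e^(−0.09·1.25) = 0.8936
Put-call parity: C − P = S·e^(−qT) − K·e^(−rT) = 450·0.9888 − 600·0.8936 = 444.9600 − 536.1600 = -91.2000
C = P + (C − P) = 126.42 + (-91.2000) = 35.2200

$35.22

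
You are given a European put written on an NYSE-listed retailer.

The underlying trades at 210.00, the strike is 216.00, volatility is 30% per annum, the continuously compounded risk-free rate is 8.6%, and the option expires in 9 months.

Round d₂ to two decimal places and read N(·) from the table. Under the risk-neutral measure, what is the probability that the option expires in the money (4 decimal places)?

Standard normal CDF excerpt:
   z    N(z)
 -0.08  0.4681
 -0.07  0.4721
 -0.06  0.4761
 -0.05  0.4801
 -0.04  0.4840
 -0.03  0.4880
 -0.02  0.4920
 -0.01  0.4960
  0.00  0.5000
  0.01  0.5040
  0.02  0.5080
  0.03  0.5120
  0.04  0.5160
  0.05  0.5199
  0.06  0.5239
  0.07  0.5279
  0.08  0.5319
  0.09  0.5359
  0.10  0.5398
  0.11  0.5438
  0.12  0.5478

0.4960

σ√T = 0.3 × 0.8660 = 0.2598
d₁ = [ln(210/216) + (0.086 + 0.3²/2)·0.75] / 0.2598 = [-0.0282 + 0.0983] / 0.2598 = 0.2697 → 0.27
d₂ = d₁ − σ√T = 0.2697 − 0.2598 = 0.0099 → 0.01
Pr(exercise) under Q = N(−d₂) = N(-0.01) = 0.4960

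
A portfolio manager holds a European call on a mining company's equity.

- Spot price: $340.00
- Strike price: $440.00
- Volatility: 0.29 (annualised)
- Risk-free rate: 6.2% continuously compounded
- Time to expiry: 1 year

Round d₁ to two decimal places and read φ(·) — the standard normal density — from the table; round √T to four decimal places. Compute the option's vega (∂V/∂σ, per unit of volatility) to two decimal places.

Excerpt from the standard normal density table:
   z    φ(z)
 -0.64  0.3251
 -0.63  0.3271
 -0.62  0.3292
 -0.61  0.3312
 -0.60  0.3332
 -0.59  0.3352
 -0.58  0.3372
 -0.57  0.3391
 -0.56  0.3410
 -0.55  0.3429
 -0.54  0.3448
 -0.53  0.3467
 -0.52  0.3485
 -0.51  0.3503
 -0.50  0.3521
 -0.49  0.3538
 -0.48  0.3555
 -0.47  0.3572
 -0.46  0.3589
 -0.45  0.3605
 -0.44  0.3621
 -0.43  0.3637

σ√T = 0.29 × 1.0000 = 0.2900
d₁ = [ln(340/440) + (0.062 + 0.29²/2)·1] / 0.2900 = [-0.2578 + 0.1041] / 0.2900 = -0.5303 → -0.53
√T = √1 = 1.0000
φ(d₁) = φ(-0.53) = 0.3467
vega = S·φ(d₁)·√T = 340·0.3467·1.0000 = 117.8780
(The put has the same vega.)

117.88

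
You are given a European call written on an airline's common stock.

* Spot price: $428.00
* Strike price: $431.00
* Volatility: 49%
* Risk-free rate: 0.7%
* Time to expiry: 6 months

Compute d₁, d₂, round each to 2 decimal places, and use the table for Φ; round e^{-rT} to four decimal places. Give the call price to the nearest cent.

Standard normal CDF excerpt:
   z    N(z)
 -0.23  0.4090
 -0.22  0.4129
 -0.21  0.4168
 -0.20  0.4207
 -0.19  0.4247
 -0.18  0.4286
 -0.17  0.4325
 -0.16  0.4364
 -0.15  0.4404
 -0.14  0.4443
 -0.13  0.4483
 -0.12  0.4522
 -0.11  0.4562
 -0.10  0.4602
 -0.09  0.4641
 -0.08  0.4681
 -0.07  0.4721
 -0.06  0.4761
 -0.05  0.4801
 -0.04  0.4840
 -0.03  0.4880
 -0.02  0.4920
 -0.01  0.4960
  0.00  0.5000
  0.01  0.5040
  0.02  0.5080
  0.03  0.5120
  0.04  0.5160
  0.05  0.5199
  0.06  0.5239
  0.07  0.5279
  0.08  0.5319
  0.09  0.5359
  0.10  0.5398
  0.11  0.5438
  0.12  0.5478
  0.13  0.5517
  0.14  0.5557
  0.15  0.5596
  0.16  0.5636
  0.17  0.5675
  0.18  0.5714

$57.14

σ√T = 0.49·√0.5 = 0.3465
d₁ = [ln(428/431) + (0.007 + 0.49²/2)·0.5] / 0.3465 = [-0.0070 + 0.0635] / 0.3465 = 0.1632 → 0.16
d₂ = d₁ − σ√T = 0.1632 − 0.3465 = -0.1833 → -0.18
exp(−rT) = exp(−0.007·0.5) = 0.9965
C = 428·N(0.16) − 431·0.9965·N(-0.18) = 428·0.5636 − 431·0.9965·0.4286 = 241.2208 − 184.0801 = 57.1407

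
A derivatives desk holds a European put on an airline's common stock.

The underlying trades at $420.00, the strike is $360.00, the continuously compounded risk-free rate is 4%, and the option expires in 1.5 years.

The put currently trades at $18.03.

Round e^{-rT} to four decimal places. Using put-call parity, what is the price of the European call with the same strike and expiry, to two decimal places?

e^(−rT) = e^(−0.04·1.5) = 0.9418
Put-call parity: C − P = S − K·e^(−rT) = 420 − 360·0.9418 = 420 − 339.0480 = 80.9520
C = P + (C − P) = 18.03 + (80.9520) = 98.9820

$98.98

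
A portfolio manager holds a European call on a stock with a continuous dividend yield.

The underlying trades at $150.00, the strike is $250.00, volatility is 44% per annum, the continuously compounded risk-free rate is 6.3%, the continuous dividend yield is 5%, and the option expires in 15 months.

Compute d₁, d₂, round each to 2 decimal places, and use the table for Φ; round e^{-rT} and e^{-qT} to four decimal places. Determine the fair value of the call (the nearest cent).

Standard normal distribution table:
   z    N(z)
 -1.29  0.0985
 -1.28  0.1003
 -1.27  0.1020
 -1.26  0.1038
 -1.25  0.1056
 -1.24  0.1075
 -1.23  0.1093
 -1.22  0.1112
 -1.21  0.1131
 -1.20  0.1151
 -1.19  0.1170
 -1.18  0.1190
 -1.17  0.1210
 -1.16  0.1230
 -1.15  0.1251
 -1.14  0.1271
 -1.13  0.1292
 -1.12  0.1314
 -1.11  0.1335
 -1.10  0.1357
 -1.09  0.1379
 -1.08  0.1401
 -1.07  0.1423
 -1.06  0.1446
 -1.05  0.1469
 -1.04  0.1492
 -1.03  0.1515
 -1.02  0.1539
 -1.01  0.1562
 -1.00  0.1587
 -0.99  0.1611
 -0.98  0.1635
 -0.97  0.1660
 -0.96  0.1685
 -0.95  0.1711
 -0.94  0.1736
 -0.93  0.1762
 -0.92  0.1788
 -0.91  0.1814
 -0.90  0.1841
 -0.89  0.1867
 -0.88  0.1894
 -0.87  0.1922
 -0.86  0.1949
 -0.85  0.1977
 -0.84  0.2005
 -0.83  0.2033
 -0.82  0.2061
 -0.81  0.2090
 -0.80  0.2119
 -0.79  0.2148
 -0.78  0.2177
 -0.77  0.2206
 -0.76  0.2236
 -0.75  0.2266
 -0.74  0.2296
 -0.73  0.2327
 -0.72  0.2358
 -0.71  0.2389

$7.11

T = 1.25;  σ√T = 0.4919
d₁ = [ln(150/250) + (0.063 − 0.05 + ½·0.44²)·1.25] / (σ√T) = (-0.5108 + 0.1372) / 0.4919 = -0.7594 ⇒ -0.76
d₂ = -0.7594 − 0.4919 = -1.2513 ⇒ -1.25
exp(−qT) = exp(−0.05·1.25) = 0.9394;  exp(−rT) = exp(−0.063·1.25) = 0.9243
N(d₁) = N(-0.76) = 0.2236;  N(d₂) = N(-1.25) = 0.1056
C = 150·0.9394·0.2236 − 250·0.9243·0.1056 = 31.5075 − 24.4015 = 7.1060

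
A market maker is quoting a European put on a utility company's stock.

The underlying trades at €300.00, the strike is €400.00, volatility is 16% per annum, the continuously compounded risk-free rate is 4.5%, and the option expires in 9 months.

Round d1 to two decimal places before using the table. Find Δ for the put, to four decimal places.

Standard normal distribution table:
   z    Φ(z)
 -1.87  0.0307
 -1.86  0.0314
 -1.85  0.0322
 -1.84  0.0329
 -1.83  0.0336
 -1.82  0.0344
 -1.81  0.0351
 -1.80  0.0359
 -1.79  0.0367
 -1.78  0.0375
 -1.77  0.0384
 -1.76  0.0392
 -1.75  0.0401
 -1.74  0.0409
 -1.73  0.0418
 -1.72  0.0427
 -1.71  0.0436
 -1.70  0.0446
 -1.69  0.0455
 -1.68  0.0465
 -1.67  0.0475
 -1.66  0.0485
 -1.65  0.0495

-0.9608

σ√T = 0.16 × 0.8660 = 0.1386
d₁ = [ln(300/400) + (0.045 + 0.16²/2)·0.75] / 0.1386 = [-0.2877 + 0.0433] / 0.1386 = -1.7633 ⇒ -1.76
N(d₁) = N(-1.76) = 0.0392
Δ_put = N(d₁) − 1 = 0.0392 − 1 = -0.9608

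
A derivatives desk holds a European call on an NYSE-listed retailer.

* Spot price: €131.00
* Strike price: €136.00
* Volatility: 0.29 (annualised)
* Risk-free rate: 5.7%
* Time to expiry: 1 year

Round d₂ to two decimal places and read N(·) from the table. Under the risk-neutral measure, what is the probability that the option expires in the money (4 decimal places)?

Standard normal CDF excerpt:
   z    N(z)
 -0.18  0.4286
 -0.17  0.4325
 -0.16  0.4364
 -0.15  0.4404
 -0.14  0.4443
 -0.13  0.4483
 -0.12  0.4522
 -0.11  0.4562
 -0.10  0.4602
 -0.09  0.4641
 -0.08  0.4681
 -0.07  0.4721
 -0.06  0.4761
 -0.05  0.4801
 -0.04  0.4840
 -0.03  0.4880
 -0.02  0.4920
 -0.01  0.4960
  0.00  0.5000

0.4681

σ√T = 0.29·√1 = 0.2900
ln(S/K) + (r + σ²/2)T = ln(131/136) + (0.057 + 0.29²/2)·1 = -0.0375 + 0.0990 = 0.0616
d₁ = 0.0616 / 0.2900 = 0.2124 → 0.21
d₂ = d₁ − σ√T = 0.2124 − 0.2900 = -0.0776 → -0.08
Risk-neutral Pr[S_T > K] = N(d₂) = N(-0.08) = 0.4681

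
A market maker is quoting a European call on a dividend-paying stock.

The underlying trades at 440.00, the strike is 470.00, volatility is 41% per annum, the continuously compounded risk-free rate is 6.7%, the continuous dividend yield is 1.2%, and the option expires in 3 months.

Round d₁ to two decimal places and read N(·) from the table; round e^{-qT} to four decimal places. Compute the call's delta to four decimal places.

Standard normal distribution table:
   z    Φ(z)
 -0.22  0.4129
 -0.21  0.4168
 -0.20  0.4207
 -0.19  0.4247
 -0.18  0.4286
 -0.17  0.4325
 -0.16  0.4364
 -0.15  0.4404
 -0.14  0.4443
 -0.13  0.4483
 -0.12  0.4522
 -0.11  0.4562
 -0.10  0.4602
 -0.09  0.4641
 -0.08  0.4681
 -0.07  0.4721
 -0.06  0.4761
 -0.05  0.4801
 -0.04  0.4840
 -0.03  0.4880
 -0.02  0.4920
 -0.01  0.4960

0.4391

T = 0.25;  σ√T = 0.2050
d₁ = [ln(440/470) + (0.067 − 0.012 + 0.41²/2)·0.25] / 0.2050 = [-0.0660 + 0.0348] / 0.2050 = -0.1522 ≈ -0.15
N(d₁) = N(-0.15) = 0.4404
Δ_call = exp(−qT)·N(d₁) = 0.9970·0.4404 = 0.4391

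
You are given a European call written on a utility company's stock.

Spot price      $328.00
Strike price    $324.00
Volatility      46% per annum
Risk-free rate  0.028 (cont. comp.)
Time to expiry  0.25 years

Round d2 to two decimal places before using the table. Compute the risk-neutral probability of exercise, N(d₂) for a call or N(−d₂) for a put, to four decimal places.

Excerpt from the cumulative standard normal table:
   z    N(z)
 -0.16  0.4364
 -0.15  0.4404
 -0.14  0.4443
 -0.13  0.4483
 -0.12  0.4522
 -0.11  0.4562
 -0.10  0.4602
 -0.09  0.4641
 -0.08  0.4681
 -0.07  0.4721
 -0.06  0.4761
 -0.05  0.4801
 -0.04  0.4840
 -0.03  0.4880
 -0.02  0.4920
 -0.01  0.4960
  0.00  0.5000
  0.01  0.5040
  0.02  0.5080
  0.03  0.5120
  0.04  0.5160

0.4880

T = 0.25;  σ√T = 0.2300
d₁ = [ln(328/324) + (0.028 + 0.46²/2)·0.25] / 0.2300 = [0.0123 + 0.0335] / 0.2300 = 0.1988 ⇒ 0.20
d₂ = d₁ − σ√T = 0.1988 − 0.2300 = -0.0312 ⇒ -0.03
Risk-neutral Pr[S_T > K] = N(d₂) = N(-0.03) = 0.4880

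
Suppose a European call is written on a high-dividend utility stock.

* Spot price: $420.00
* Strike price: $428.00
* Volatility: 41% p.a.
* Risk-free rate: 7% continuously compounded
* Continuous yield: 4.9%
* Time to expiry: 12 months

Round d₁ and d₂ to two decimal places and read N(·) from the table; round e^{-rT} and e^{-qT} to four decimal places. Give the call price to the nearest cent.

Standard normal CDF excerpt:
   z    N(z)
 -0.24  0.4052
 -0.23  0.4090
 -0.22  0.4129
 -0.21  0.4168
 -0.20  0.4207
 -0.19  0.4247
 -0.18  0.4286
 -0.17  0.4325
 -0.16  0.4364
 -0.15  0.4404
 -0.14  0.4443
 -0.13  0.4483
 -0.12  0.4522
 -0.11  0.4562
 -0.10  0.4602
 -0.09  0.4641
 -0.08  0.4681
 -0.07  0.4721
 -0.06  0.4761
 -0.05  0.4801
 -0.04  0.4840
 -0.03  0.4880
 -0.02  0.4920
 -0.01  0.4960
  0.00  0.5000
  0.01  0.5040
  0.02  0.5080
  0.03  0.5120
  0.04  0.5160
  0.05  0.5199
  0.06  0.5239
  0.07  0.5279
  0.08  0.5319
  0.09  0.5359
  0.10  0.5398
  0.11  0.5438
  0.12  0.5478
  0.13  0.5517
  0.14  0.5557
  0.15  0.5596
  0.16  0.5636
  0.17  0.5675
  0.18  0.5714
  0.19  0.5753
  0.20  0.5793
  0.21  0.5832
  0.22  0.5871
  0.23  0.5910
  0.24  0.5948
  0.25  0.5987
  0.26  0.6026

T = 1;  σ√T = 0.4100
d₁ = [ln(420/428) + (0.07 − 0.049 + 0.41²/2)·1] / 0.4100 = [-0.0189 + 0.1050] / 0.4100 = 0.2102 ≈ 0.21
d₂ = d₁ − σ√T = 0.2102 − 0.4100 = -0.1998 ≈ -0.20
exp(−qT) = exp(−0.049·1) = 0.9522;  exp(−rT) = exp(−0.07·1) = 0.9324
N(d₁) = N(0.21) = 0.5832;  N(d₂) = N(-0.20) = 0.4207
C = 420·0.9522·0.5832 − 428·0.9324·0.4207 = 233.2357 − 167.8876 = 65.3481

$65.35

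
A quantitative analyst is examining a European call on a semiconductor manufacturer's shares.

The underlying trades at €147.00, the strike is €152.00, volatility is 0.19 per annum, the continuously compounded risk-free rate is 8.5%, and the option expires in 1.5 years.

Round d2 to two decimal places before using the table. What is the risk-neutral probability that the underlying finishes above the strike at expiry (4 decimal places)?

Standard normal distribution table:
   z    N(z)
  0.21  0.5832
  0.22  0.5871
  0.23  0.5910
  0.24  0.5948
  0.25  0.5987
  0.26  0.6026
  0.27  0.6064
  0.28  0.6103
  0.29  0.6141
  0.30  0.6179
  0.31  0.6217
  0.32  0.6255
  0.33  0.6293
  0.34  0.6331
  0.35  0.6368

0.6141

σ√T = 0.19·√1.5 = 0.2327
d₁ = [ln(147/152) + (0.085 + ½·0.19²)·1.5] / (σ√T) = (-0.0334 + 0.1546) / 0.2327 = 0.5205 ⇒ 0.52
d₂ = 0.5205 − 0.2327 = 0.2878 ⇒ 0.29
Risk-neutral Pr[S_T > K] = N(d₂) = N(0.29) = 0.6141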